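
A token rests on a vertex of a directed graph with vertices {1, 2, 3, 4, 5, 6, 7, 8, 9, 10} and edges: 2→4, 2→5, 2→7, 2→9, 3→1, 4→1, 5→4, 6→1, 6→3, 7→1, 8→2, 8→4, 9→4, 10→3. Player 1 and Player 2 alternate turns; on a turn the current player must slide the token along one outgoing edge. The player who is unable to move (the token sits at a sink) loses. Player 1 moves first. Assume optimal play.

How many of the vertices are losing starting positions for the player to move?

Compute win/loss labels from the base case upward. A position with no move is L. Any other position is W if it can reach an L in one move, else L.
Every edge goes from a vertex to one that appears earlier in the order 1, 7, 4, 9, 3, 6, 5, 2, 10, 8, so processing vertices in that order labels each vertex after all of its successors.
1: no outgoing edge → L
7: →1(L), so W
4: →1(L), so W
9: →4(W) only, which is W, so L
3: →1(L), so W
6: →1(L), so W
5: →4(W) only, which is W, so L
2: →5(L), so W
10: →3(W) only, which is W, so L
8: →2(W), 4(W) — all W, so L
The L vertices are 1, 5, 8, 9, 10; that is 5 in all.

5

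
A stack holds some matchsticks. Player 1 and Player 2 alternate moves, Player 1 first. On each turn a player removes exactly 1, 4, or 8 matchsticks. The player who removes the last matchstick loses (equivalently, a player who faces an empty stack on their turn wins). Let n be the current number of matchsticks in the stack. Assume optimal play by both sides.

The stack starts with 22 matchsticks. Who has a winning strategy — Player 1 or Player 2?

Player 1 wins.

Label each position W (a win for the player to move) or L (a loss). A position with no legal move is W; any other position is W exactly when some move reaches an L, and L when every move reaches a W.
n=0: no move; the opponent has just taken the last matchstick and therefore loses → W
n=1: L (sole option 0(W) is W)
n=2: W (go to 1, an L position)
n=3: L (sole option 2(W) is W)
n=4: W (go to 3, an L position)
n=5: W (go to 1, an L position)
n=6: L (options 5(W), 2(W) are all W)
n=7: W (go to 6, an L position)
n=8: L (options 7(W), 4(W), 0(W) are all W)
n=9: W (go to 8, an L position)
n=10: W (go to 6, an L position)
n=11: W (go to 3, an L position)
n=12: W (go to 8, an L position)
n=13: L (options 12(W), 9(W), 5(W) are all W)
n=14: W (go to 13, an L position)
n=15: L (options 14(W), 11(W), 7(W) are all W)
n=16: W (go to 15, an L position)
n=17: W (go to 13, an L position)
n=18: L (options 17(W), 14(W), 10(W) are all W)
n=19: W (go to 18, an L position)
n=20: L (options 19(W), 16(W), 12(W) are all W)
n=21: W (go to 20, an L position)
n=22: W (go to 18, an L position)
The starting position 22 is W: Player 1 should remove 4, leaving 18, handing over an L position.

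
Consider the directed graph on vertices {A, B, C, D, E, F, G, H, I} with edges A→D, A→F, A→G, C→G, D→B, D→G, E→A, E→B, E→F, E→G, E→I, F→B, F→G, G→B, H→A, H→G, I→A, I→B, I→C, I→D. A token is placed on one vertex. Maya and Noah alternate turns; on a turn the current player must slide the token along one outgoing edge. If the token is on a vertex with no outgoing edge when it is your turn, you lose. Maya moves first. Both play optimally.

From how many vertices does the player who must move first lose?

Work bottom-up. With no move the player to move loses. Otherwise the position is W if at least one move leads to an L position for the opponent, and L if every move leads to a W.
Every edge goes from a vertex to one that appears earlier in the order B, G, D, C, F, A, I, H, E, so processing vertices in that order labels each vertex after all of its successors.
B: no outgoing edge → L
G: can move to B, which is L ⇒ W
D: can move to B, which is L ⇒ W
C: the only move is to G(W), a W ⇒ L
F: can move to B, which is L ⇒ W
A: moves to F(W), D(W), G(W); every one is W ⇒ L
I: can move to A, which is L ⇒ W
H: can move to A, which is L ⇒ W
E: can move to A, which is L ⇒ W
The L vertices are A, B, C; that is 3 in all.

3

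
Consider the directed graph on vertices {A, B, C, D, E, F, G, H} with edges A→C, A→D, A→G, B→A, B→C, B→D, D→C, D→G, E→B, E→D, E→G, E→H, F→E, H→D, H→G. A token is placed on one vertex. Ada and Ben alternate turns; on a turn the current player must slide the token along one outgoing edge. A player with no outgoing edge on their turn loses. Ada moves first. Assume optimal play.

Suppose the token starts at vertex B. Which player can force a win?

Ada wins.

Use the standard recursion: the mover loses at a terminal position; elsewhere, the mover wins exactly when some move hands the opponent an L position.
Every edge goes from a vertex to one that appears earlier in the order G, C, D, A, H, B, E, F, so processing vertices in that order labels each vertex after all of its successors.
G: no outgoing edge → L
C: no outgoing edge → L
D: W (go to C, an L position)
A: W (go to C, an L position)
H: W (go to G, an L position)
B: W (go to C, an L position)
E: W (go to G, an L position)
F: L (sole option E(W) is W)
From B Ada can move to C, reaching an L position.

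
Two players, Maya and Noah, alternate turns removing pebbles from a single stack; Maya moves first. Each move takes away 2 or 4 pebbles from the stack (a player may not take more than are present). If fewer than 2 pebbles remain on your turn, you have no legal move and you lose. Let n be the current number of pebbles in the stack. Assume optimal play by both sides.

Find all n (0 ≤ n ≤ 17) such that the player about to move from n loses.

0, 1, 6, 7, 12, 13

Classify positions by backward induction: terminal positions (no move available) are L. From any other position, the mover wins iff some move reaches an L.
n=0: no move → L
n=1: no move → L
n=2: →0(L), so W
n=3: →1(L), so W
n=4: →0(L), so W
n=5: →1(L), so W
n=6: →4(W), 2(W) — all W, so L
n=7: →5(W), 3(W) — all W, so L
n=8: →6(L), so W
n=9: →7(L), so W
n=10: →6(L), so W
n=11: →7(L), so W
n=12: →10(W), 8(W) — all W, so L
n=13: →11(W), 9(W) — all W, so L
n=14: →12(L), so W
n=15: →13(L), so W
n=16: →12(L), so W
n=17: →13(L), so W
The losing starting values of n are exactly the entries labelled L in this table (6 of them).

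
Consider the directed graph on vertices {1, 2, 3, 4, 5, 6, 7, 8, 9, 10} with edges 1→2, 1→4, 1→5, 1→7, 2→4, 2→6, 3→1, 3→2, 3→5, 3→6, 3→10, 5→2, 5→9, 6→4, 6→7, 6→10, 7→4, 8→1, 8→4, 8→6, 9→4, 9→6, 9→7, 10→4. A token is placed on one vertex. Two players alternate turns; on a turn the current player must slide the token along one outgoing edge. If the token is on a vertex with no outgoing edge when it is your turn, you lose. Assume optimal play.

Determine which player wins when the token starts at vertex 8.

The first player wins.

Build the W/L table. Terminal = L. A non-terminal position is W if it has a move to some L; otherwise it is L.
Every edge goes from a vertex to one that appears earlier in the order 4, 7, 10, 6, 9, 2, 5, 1, 3, 8, so processing vertices in that order labels each vertex after all of its successors.
4: no outgoing edge → L
7: →4(L), so W
10: →4(L), so W
6: →4(L), so W
9: →4(L), so W
2: →4(L), so W
5: →2(W), 9(W) — all W, so L
1: →5(L), so W
3: →5(L), so W
8: →4(L), so W
From 8 the player to move can move to 4, reaching an L position.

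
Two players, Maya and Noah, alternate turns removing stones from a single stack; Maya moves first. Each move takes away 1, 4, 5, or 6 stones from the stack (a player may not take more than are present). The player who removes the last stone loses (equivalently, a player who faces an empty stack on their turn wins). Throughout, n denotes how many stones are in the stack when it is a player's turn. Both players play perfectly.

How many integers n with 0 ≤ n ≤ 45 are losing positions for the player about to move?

Compute win/loss labels from the base case upward. A position with no move is W. Any other position is W if it can reach an L in one move, else L.
n=0: no move; the opponent has just taken the last stone and therefore loses → W
n=1: the only move is to 0(W), a W ⇒ L
n=2: can move to 1, which is L ⇒ W
n=3: the only move is to 2(W), a W ⇒ L
n=4: can move to 3, which is L ⇒ W
n=5: can move to 1, which is L ⇒ W
n=6: can move to 1, which is L ⇒ W
n=7: can move to 3, which is L ⇒ W
n=8: can move to 3, which is L ⇒ W
n=9: can move to 3, which is L ⇒ W
n=10: moves to 9(W), 6(W), 5(W), 4(W); every one is W ⇒ L
n=11: can move to 10, which is L ⇒ W
n=12: moves to 11(W), 8(W), 7(W), 6(W); every one is W ⇒ L
n=13: can move to 12, which is L ⇒ W
n=14: can move to 10, which is L ⇒ W
n=15: can move to 10, which is L ⇒ W
n=16: can move to 12, which is L ⇒ W
n=17: can move to 12, which is L ⇒ W
n=18: can move to 12, which is L ⇒ W
n=19: moves to 18(W), 15(W), 14(W), 13(W); every one is W ⇒ L
n=20: can move to 19, which is L ⇒ W
n=21: moves to 20(W), 17(W), 16(W), 15(W); every one is W ⇒ L
n=22: can move to 21, which is L ⇒ W
n=23: can move to 19, which is L ⇒ W
n=24: can move to 19, which is L ⇒ W
n=25: can move to 21, which is L ⇒ W
n=26: can move to 21, which is L ⇒ W
n=27: can move to 21, which is L ⇒ W
n=28: moves to 27(W), 24(W), 23(W), 22(W); every one is W ⇒ L
n=29: can move to 28, which is L ⇒ W
n=30: moves to 29(W), 26(W), 25(W), 24(W); every one is W ⇒ L
n=31: can move to 30, which is L ⇒ W
n=32: can move to 28, which is L ⇒ W
n=33: can move to 28, which is L ⇒ W
n=34: can move to 30, which is L ⇒ W
n=35: can move to 30, which is L ⇒ W
n=36: can move to 30, which is L ⇒ W
n=37: moves to 36(W), 33(W), 32(W), 31(W); every one is W ⇒ L
n=38: can move to 37, which is L ⇒ W
n=39: moves to 38(W), 35(W), 34(W), 33(W); every one is W ⇒ L
n=40: can move to 39, which is L ⇒ W
n=41: can move to 37, which is L ⇒ W
n=42: can move to 37, which is L ⇒ W
n=43: can move to 39, which is L ⇒ W
n=44: can move to 39, which is L ⇒ W
n=45: can move to 39, which is L ⇒ W
L entries with 0 ≤ n ≤ 45: n = 1, 3, 10, 12, 19, 21, 28, 30, 37, 39; that makes 10.

10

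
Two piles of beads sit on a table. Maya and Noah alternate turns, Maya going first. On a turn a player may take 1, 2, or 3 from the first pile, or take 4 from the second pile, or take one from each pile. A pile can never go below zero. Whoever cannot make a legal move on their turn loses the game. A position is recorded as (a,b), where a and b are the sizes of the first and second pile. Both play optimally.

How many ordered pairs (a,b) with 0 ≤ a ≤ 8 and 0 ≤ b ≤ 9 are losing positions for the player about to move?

26

Label each position W (a win for the player to move) or L (a loss). A position with no legal move is L; any other position is W exactly when some move reaches an L, and L when every move reaches a W.
Every move lowers a or b (never raises either), so fill the grid row by row in increasing a, and left to right within a row: each cell's successors are then already labelled.
      b=0  b=1  b=2  b=3  b=4  b=5  b=6  b=7  b=8  b=9
a=0:    L    L    L    L    W    W    W    W    L    L
a=1:    W    W    W    W    W    L    L    L    W    W
a=2:    W    W    W    W    L    W    W    W    W    W
a=3:    W    W    W    W    W    W    W    W    W    W
a=4:    L    L    L    L    W    W    W    W    L    L
a=5:    W    W    W    W    W    L    L    L    W    W
a=6:    W    W    W    W    L    W    W    W    W    W
a=7:    W    W    W    W    W    W    W    W    W    W
a=8:    L    L    L    L    W    W    W    W    L    L
Cells with no legal move (terminal, hence L): (0,0), (0,1), (0,2), (0,3).
The remaining L cells, each justified by listing all of its moves:
(0,8): only reaches (0,4)(W), which is W → L
(0,9): only reaches (0,5)(W), which is W → L
(1,5): only reaches (0,5)(W), (1,1)(W), (0,4)(W), all W → L
(1,6): only reaches (0,6)(W), (1,2)(W), (0,5)(W), all W → L
(1,7): only reaches (0,7)(W), (1,3)(W), (0,6)(W), all W → L
(2,4): only reaches (1,4)(W), (0,4)(W), (2,0)(W), (1,3)(W), all W → L
(4,0): only reaches (3,0)(W), (2,0)(W), (1,0)(W), all W → L
(4,1): only reaches (3,1)(W), (2,1)(W), (1,1)(W), (3,0)(W), all W → L
(4,2): only reaches (3,2)(W), (2,2)(W), (1,2)(W), (3,1)(W), all W → L
(4,3): only reaches (3,3)(W), (2,3)(W), (1,3)(W), (3,2)(W), all W → L
(4,8): only reaches (3,8)(W), (2,8)(W), (1,8)(W), (4,4)(W), (3,7)(W), all W → L
(4,9): only reaches (3,9)(W), (2,9)(W), (1,9)(W), (4,5)(W), (3,8)(W), all W → L
(5,5): only reaches (4,5)(W), (3,5)(W), (2,5)(W), (5,1)(W), (4,4)(W), all W → L
(5,6): only reaches (4,6)(W), (3,6)(W), (2,6)(W), (5,2)(W), (4,5)(W), all W → L
(5,7): only reaches (4,7)(W), (3,7)(W), (2,7)(W), (5,3)(W), (4,6)(W), all W → L
(6,4): only reaches (5,4)(W), (4,4)(W), (3,4)(W), (6,0)(W), (5,3)(W), all W → L
(8,0): only reaches (7,0)(W), (6,0)(W), (5,0)(W), all W → L
(8,1): only reaches (7,1)(W), (6,1)(W), (5,1)(W), (7,0)(W), all W → L
(8,2): only reaches (7,2)(W), (6,2)(W), (5,2)(W), (7,1)(W), all W → L
(8,3): only reaches (7,3)(W), (6,3)(W), (5,3)(W), (7,2)(W), all W → L
(8,8): only reaches (7,8)(W), (6,8)(W), (5,8)(W), (8,4)(W), (7,7)(W), all W → L
(8,9): only reaches (7,9)(W), (6,9)(W), (5,9)(W), (8,5)(W), (7,8)(W), all W → L
Every other cell has at least one move into one of the L cells above, so it is W.
L cells per row: a=0: 6, a=1: 3, a=2: 1, a=3: 0, a=4: 6, a=5: 3, a=6: 1, a=7: 0, a=8: 6; total 26.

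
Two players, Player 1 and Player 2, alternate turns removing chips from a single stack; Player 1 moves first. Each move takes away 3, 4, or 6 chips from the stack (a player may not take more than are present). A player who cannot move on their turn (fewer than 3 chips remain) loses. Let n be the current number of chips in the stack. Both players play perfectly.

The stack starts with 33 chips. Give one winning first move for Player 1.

Work bottom-up. With no move the player to move loses. Otherwise the position is W if at least one move leads to an L position for the opponent, and L if every move leads to a W.
n=0: no move → L
n=1: no move → L
n=2: no move → L
n=3: can move to 0, which is L ⇒ W
n=4: can move to 1, which is L ⇒ W
n=5: can move to 2, which is L ⇒ W
n=6: can move to 2, which is L ⇒ W
n=7: can move to 1, which is L ⇒ W
n=8: can move to 2, which is L ⇒ W
n=9: moves to 6(W), 5(W), 3(W); every one is W ⇒ L
n=10: moves to 7(W), 6(W), 4(W); every one is W ⇒ L
n=11: moves to 8(W), 7(W), 5(W); every one is W ⇒ L
n=12: can move to 9, which is L ⇒ W
n=13: can move to 10, which is L ⇒ W
n=14: can move to 11, which is L ⇒ W
n=15: can move to 11, which is L ⇒ W
n=16: can move to 10, which is L ⇒ W
n=17: can move to 11, which is L ⇒ W
n=18: moves to 15(W), 14(W), 12(W); every one is W ⇒ L
n=19: moves to 16(W), 15(W), 13(W); every one is W ⇒ L
n=20: moves to 17(W), 16(W), 14(W); every one is W ⇒ L
n=21: can move to 18, which is L ⇒ W
n=22: can move to 19, which is L ⇒ W
n=23: can move to 20, which is L ⇒ W
n=24: can move to 20, which is L ⇒ W
n=25: can move to 19, which is L ⇒ W
n=26: can move to 20, which is L ⇒ W
n=27: moves to 24(W), 23(W), 21(W); every one is W ⇒ L
n=28: moves to 25(W), 24(W), 22(W); every one is W ⇒ L
n=29: moves to 26(W), 25(W), 23(W); every one is W ⇒ L
n=30: can move to 27, which is L ⇒ W
n=31: can move to 28, which is L ⇒ W
n=32: can move to 29, which is L ⇒ W
n=33: can move to 29, which is L ⇒ W
From 33, the L positions reachable in one move are: 29, 27. Any move reaching one of these is winning.

Remove 4, leaving 29.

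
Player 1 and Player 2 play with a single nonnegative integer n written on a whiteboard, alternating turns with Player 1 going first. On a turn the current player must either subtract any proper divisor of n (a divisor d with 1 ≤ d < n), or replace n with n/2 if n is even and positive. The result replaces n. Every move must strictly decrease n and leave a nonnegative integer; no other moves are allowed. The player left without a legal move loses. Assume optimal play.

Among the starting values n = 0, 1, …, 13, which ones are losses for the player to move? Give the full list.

Compute win/loss labels from the base case upward. A position with no move is L. Any other position is W if it can reach an L in one move, else L.
n=0: no move → L
n=1: no move → L
n=2: can move to 1, which is L ⇒ W
n=3: the only move is to 2(W), a W ⇒ L
n=4: can move to 3, which is L ⇒ W
n=5: the only move is to 4(W), a W ⇒ L
n=6: can move to 3, which is L ⇒ W
n=7: the only move is to 6(W), a W ⇒ L
n=8: can move to 7, which is L ⇒ W
n=9: moves to 6(W), 8(W); every one is W ⇒ L
n=10: can move to 5, which is L ⇒ W
n=11: the only move is to 10(W), a W ⇒ L
n=12: can move to 9, which is L ⇒ W
n=13: the only move is to 12(W), a W ⇒ L
Reading off the rows marked L gives the requested list; there are 8 such values of n.

0, 1, 3, 5, 7, 9, 11, 13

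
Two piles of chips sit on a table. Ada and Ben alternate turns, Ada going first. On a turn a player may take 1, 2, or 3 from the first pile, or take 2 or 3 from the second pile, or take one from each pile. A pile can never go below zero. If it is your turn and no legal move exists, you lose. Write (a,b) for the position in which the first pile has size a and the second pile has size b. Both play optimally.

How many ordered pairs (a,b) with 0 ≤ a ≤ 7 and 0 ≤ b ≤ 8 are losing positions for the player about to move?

18

Classify positions by backward induction: terminal positions (no move available) are L. From any other position, the mover wins iff some move reaches an L.
Every move lowers a or b (never raises either), so fill the grid row by row in increasing a, and left to right within a row: each cell's successors are then already labelled.
      b=0  b=1  b=2  b=3  b=4  b=5  b=6  b=7  b=8
a=0:    L    L    W    W    W    L    L    W    W
a=1:    W    W    W    L    L    W    W    W    L
a=2:    W    W    L    W    W    W    W    L    W
a=3:    W    W    W    W    W    W    W    W    W
a=4:    L    L    W    W    W    L    L    W    W
a=5:    W    W    W    L    L    W    W    W    L
a=6:    W    W    L    W    W    W    W    L    W
a=7:    W    W    W    W    W    W    W    W    W
Cells with no legal move (terminal, hence L): (0,0), (0,1).
The remaining L cells, each justified by listing all of its moves:
(0,5): L (options (0,3)(W), (0,2)(W) are all W)
(0,6): L (options (0,4)(W), (0,3)(W) are all W)
(1,3): L (options (0,3)(W), (1,1)(W), (1,0)(W), (0,2)(W) are all W)
(1,4): L (options (0,4)(W), (1,2)(W), (1,1)(W), (0,3)(W) are all W)
(1,8): L (options (0,8)(W), (1,6)(W), (1,5)(W), (0,7)(W) are all W)
(2,2): L (options (1,2)(W), (0,2)(W), (2,0)(W), (1,1)(W) are all W)
(2,7): L (options (1,7)(W), (0,7)(W), (2,5)(W), (2,4)(W), (1,6)(W) are all W)
(4,0): L (options (3,0)(W), (2,0)(W), (1,0)(W) are all W)
(4,1): L (options (3,1)(W), (2,1)(W), (1,1)(W), (3,0)(W) are all W)
(4,5): L (options (3,5)(W), (2,5)(W), (1,5)(W), (4,3)(W), (4,2)(W), (3,4)(W) are all W)
(4,6): L (options (3,6)(W), (2,6)(W), (1,6)(W), (4,4)(W), (4,3)(W), (3,5)(W) are all W)
(5,3): L (options (4,3)(W), (3,3)(W), (2,3)(W), (5,1)(W), (5,0)(W), (4,2)(W) are all W)
(5,4): L (options (4,4)(W), (3,4)(W), (2,4)(W), (5,2)(W), (5,1)(W), (4,3)(W) are all W)
(5,8): L (options (4,8)(W), (3,8)(W), (2,8)(W), (5,6)(W), (5,5)(W), (4,7)(W) are all W)
(6,2): L (options (5,2)(W), (4,2)(W), (3,2)(W), (6,0)(W), (5,1)(W) are all W)
(6,7): L (options (5,7)(W), (4,7)(W), (3,7)(W), (6,5)(W), (6,4)(W), (5,6)(W) are all W)
Every other cell has at least one move into one of the L cells above, so it is W.
L cells per row: a=0: 4, a=1: 3, a=2: 2, a=3: 0, a=4: 4, a=5: 3, a=6: 2, a=7: 0; total 18.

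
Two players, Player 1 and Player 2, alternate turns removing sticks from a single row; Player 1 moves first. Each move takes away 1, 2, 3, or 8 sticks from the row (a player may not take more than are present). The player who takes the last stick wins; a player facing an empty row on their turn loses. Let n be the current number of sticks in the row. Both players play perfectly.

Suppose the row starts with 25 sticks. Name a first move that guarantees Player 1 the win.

Remove 3, leaving 22.

Build the W/L table. Terminal = L. A non-terminal position is W if it has a move to some L; otherwise it is L.
n=0: no move → L
n=1: can move to 0, which is L ⇒ W
n=2: can move to 0, which is L ⇒ W
n=3: can move to 0, which is L ⇒ W
n=4: moves to 3(W), 2(W), 1(W); every one is W ⇒ L
n=5: can move to 4, which is L ⇒ W
n=6: can move to 4, which is L ⇒ W
n=7: can move to 4, which is L ⇒ W
n=8: can move to 0, which is L ⇒ W
n=9: moves to 8(W), 7(W), 6(W), 1(W); every one is W ⇒ L
n=10: can move to 9, which is L ⇒ W
n=11: can move to 9, which is L ⇒ W
n=12: can move to 9, which is L ⇒ W
n=13: moves to 12(W), 11(W), 10(W), 5(W); every one is W ⇒ L
n=14: can move to 13, which is L ⇒ W
n=15: can move to 13, which is L ⇒ W
n=16: can move to 13, which is L ⇒ W
n=17: can move to 9, which is L ⇒ W
n=18: moves to 17(W), 16(W), 15(W), 10(W); every one is W ⇒ L
n=19: can move to 18, which is L ⇒ W
n=20: can move to 18, which is L ⇒ W
n=21: can move to 18, which is L ⇒ W
n=22: moves to 21(W), 20(W), 19(W), 14(W); every one is W ⇒ L
n=23: can move to 22, which is L ⇒ W
n=24: can move to 22, which is L ⇒ W
n=25: can move to 22, which is L ⇒ W
From 25, the L positions reachable in one move are: 22.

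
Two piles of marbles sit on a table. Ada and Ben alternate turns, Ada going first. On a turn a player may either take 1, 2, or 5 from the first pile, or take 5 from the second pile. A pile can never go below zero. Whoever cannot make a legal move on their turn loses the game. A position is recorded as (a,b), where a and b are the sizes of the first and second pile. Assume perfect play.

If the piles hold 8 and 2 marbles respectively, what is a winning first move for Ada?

Move to (6,2).

Compute win/loss labels from the base case upward. A position with no move is L. Any other position is W if it can reach an L in one move, else L.
No move ever increases a pile, so every position that can arise here has a ≤ 8 and b ≤ 2; it is enough to label the cells with 0 ≤ a ≤ 8 and 0 ≤ b ≤ 2.
Every move lowers a or b (never raises either), so fill the grid row by row in increasing a, and left to right within a row: each cell's successors are then already labelled.
      b=0  b=1  b=2
a=0:    L    L    L
a=1:    W    W    W
a=2:    W    W    W
a=3:    L    L    L
a=4:    W    W    W
a=5:    W    W    W
a=6:    L    L    L
a=7:    W    W    W
a=8:    W    W    W
Cells with no legal move (terminal, hence L): (0,0), (0,1), (0,2).
The remaining L cells, each justified by listing all of its moves:
(3,0): moves to (2,0)(W), (1,0)(W); every one is W ⇒ L
(3,1): moves to (2,1)(W), (1,1)(W); every one is W ⇒ L
(3,2): moves to (2,2)(W), (1,2)(W); every one is W ⇒ L
(6,0): moves to (5,0)(W), (4,0)(W), (1,0)(W); every one is W ⇒ L
(6,1): moves to (5,1)(W), (4,1)(W), (1,1)(W); every one is W ⇒ L
(6,2): moves to (5,2)(W), (4,2)(W), (1,2)(W); every one is W ⇒ L
Every other cell has at least one move into one of the L cells above, so it is W.
From (8,2), the L positions reachable in one move are: (6,2), (3,2). Any move reaching one of these is winning.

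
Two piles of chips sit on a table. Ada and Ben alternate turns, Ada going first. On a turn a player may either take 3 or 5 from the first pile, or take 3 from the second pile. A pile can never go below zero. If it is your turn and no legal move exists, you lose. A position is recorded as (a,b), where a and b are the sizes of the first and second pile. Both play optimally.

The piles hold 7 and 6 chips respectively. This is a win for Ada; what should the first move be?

Use the standard recursion: the mover loses at a terminal position; elsewhere, the mover wins exactly when some move hands the opponent an L position.
No move ever increases a pile, so every position that can arise here has a ≤ 7 and b ≤ 6; it is enough to label the cells with 0 ≤ a ≤ 7 and 0 ≤ b ≤ 6.
Every move lowers a or b (never raises either), so fill the grid row by row in increasing a, and left to right within a row: each cell's successors are then already labelled.
      b=0  b=1  b=2  b=3  b=4  b=5  b=6
a=0:    L    L    L    W    W    W    L
a=1:    L    L    L    W    W    W    L
a=2:    L    L    L    W    W    W    L
a=3:    W    W    W    L    L    L    W
a=4:    W    W    W    L    L    L    W
a=5:    W    W    W    L    L    L    W
a=6:    W    W    W    W    W    W    W
a=7:    W    W    W    W    W    W    W
Cells with no legal move (terminal, hence L): (0,0), (0,1), (0,2), (1,0), (1,1), (1,2), (2,0), (2,1), (2,2).
The remaining L cells, each justified by listing all of its moves:
(0,6): the only move is to (0,3)(W), a W ⇒ L
(1,6): the only move is to (1,3)(W), a W ⇒ L
(2,6): the only move is to (2,3)(W), a W ⇒ L
(3,3): moves to (0,3)(W), (3,0)(W); every one is W ⇒ L
(3,4): moves to (0,4)(W), (3,1)(W); every one is W ⇒ L
(3,5): moves to (0,5)(W), (3,2)(W); every one is W ⇒ L
(4,3): moves to (1,3)(W), (4,0)(W); every one is W ⇒ L
(4,4): moves to (1,4)(W), (4,1)(W); every one is W ⇒ L
(4,5): moves to (1,5)(W), (4,2)(W); every one is W ⇒ L
(5,3): moves to (2,3)(W), (0,3)(W), (5,0)(W); every one is W ⇒ L
(5,4): moves to (2,4)(W), (0,4)(W), (5,1)(W); every one is W ⇒ L
(5,5): moves to (2,5)(W), (0,5)(W), (5,2)(W); every one is W ⇒ L
Every other cell has at least one move into one of the L cells above, so it is W.
From (7,6), the L positions reachable in one move are: (2,6).

Move to (2,6).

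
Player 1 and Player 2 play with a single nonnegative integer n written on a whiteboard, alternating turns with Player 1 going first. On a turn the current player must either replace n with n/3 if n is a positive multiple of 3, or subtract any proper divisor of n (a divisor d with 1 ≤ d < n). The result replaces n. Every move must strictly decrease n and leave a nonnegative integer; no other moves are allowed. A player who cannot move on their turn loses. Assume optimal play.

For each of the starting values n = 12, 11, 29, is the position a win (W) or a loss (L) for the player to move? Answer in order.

Positions with no move are L. A position that does have a move is losing for the player to move precisely when every available move leads to a winning position for the opponent. Fill in the labels:
n=0: no move → L
n=1: no move → L
n=2: can move to 1, which is L ⇒ W
n=3: can move to 1, which is L ⇒ W
n=4: moves to 2(W), 3(W); every one is W ⇒ L
n=5: can move to 4, which is L ⇒ W
n=6: can move to 4, which is L ⇒ W
n=7: the only move is to 6(W), a W ⇒ L
n=8: can move to 4, which is L ⇒ W
n=9: moves to 3(W), 6(W), 8(W); every one is W ⇒ L
n=10: can move to 9, which is L ⇒ W
n=11: the only move is to 10(W), a W ⇒ L
n=12: can move to 4, which is L ⇒ W
n=13: the only move is to 12(W), a W ⇒ L
n=14: can move to 7, which is L ⇒ W
n=15: moves to 5(W), 10(W), 12(W), 14(W); every one is W ⇒ L
n=16: can move to 15, which is L ⇒ W
n=17: the only move is to 16(W), a W ⇒ L
n=18: can move to 9, which is L ⇒ W
n=19: the only move is to 18(W), a W ⇒ L
n=20: can move to 15, which is L ⇒ W
n=21: can move to 7, which is L ⇒ W
n=22: can move to 11, which is L ⇒ W
n=23: the only move is to 22(W), a W ⇒ L
n=24: can move to 23, which is L ⇒ W
n=25: moves to 20(W), 24(W); every one is W ⇒ L
n=26: can move to 13, which is L ⇒ W
n=27: can move to 9, which is L ⇒ W
n=28: moves to 14(W), 21(W), 24(W), 26(W), 27(W); every one is W ⇒ L
n=29: can move to 28, which is L ⇒ W

12: W, 11: L, 29: W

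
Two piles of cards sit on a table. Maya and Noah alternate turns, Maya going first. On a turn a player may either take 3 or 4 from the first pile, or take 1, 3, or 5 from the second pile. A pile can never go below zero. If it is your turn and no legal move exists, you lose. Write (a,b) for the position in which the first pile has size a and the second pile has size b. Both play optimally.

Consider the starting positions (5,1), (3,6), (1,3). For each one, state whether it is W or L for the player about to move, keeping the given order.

(5,1): L, (3,6): W, (1,3): W

Compute win/loss labels from the base case upward. A position with no move is L. Any other position is W if it can reach an L in one move, else L.
No move ever increases a pile, so every position that can arise here has a ≤ 5 and b ≤ 6; it is enough to label the cells with 0 ≤ a ≤ 5 and 0 ≤ b ≤ 6.
Every move lowers a or b (never raises either), so fill the grid row by row in increasing a, and left to right within a row: each cell's successors are then already labelled.
      b=0  b=1  b=2  b=3  b=4  b=5  b=6
a=0:    L    W    L    W    L    W    L
a=1:    L    W    L    W    L    W    L
a=2:    L    W    L    W    L    W    L
a=3:    W    L    W    L    W    L    W
a=4:    W    L    W    L    W    L    W
a=5:    W    L    W    L    W    L    W
Cells with no legal move (terminal, hence L): (0,0), (1,0), (2,0).
The remaining L cells, each justified by listing all of its moves:
(0,2): the only move is to (0,1)(W), a W ⇒ L
(0,4): moves to (0,3)(W), (0,1)(W); every one is W ⇒ L
(0,6): moves to (0,5)(W), (0,3)(W), (0,1)(W); every one is W ⇒ L
(1,2): the only move is to (1,1)(W), a W ⇒ L
(1,4): moves to (1,3)(W), (1,1)(W); every one is W ⇒ L
(1,6): moves to (1,5)(W), (1,3)(W), (1,1)(W); every one is W ⇒ L
(2,2): the only move is to (2,1)(W), a W ⇒ L
(2,4): moves to (2,3)(W), (2,1)(W); every one is W ⇒ L
(2,6): moves to (2,5)(W), (2,3)(W), (2,1)(W); every one is W ⇒ L
(3,1): moves to (0,1)(W), (3,0)(W); every one is W ⇒ L
(3,3): moves to (0,3)(W), (3,2)(W), (3,0)(W); every one is W ⇒ L
(3,5): moves to (0,5)(W), (3,4)(W), (3,2)(W), (3,0)(W); every one is W ⇒ L
(4,1): moves to (1,1)(W), (0,1)(W), (4,0)(W); every one is W ⇒ L
(4,3): moves to (1,3)(W), (0,3)(W), (4,2)(W), (4,0)(W); every one is W ⇒ L
(4,5): moves to (1,5)(W), (0,5)(W), (4,4)(W), (4,2)(W), (4,0)(W); every one is W ⇒ L
(5,1): moves to (2,1)(W), (1,1)(W), (5,0)(W); every one is W ⇒ L
(5,3): moves to (2,3)(W), (1,3)(W), (5,2)(W), (5,0)(W); every one is W ⇒ L
(5,5): moves to (2,5)(W), (1,5)(W), (5,4)(W), (5,2)(W), (5,0)(W); every one is W ⇒ L
Every other cell has at least one move into one of the L cells above, so it is W.
(5,1): one of the L cells justified above, so L
(3,6): the move to (0,6) reaches an L cell, so W
(1,3): the move to (1,2) reaches an L cell, so W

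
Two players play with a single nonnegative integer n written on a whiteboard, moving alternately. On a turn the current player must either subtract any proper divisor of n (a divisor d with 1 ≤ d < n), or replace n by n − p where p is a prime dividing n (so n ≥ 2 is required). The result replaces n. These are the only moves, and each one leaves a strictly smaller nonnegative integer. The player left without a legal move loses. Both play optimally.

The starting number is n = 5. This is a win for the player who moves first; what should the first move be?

Use the standard recursion: the mover loses at a terminal position; elsewhere, the mover wins exactly when some move hands the opponent an L position.
n=0: no move → L
n=1: no move → L
n=2: can move to 0, which is L ⇒ W
n=3: can move to 0, which is L ⇒ W
n=4: moves to 2(W), 3(W); every one is W ⇒ L
n=5: can move to 0, which is L ⇒ W
From 5, the L positions reachable in one move are: 0, 4. Any move reaching one of these is winning.

Move to 0.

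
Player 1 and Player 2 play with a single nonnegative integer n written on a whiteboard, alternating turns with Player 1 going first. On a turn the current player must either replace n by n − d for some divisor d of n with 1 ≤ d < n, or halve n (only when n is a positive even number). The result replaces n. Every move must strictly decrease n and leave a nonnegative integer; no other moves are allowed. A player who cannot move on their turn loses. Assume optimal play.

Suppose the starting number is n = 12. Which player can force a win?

Work bottom-up. With no move the player to move loses. Otherwise the position is W if at least one move leads to an L position for the opponent, and L if every move leads to a W.
n=0: no move → L
n=1: no move → L
n=2: W (go to 1, an L position)
n=3: L (sole option 2(W) is W)
n=4: W (go to 3, an L position)
n=5: L (sole option 4(W) is W)
n=6: W (go to 3, an L position)
n=7: L (sole option 6(W) is W)
n=8: W (go to 7, an L position)
n=9: L (options 6(W), 8(W) are all W)
n=10: W (go to 5, an L position)
n=11: L (sole option 10(W) is W)
n=12: W (go to 9, an L position)
From 12 Player 1 can move to 9, reaching an L position.

Player 1 wins.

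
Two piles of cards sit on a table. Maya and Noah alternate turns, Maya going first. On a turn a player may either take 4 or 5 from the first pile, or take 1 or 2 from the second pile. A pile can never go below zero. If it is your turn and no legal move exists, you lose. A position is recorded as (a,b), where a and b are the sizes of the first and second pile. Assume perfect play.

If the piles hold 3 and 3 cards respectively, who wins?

Noah wins.

Use the standard recursion: the mover loses at a terminal position; elsewhere, the mover wins exactly when some move hands the opponent an L position.
No move ever increases a pile, so every position that can arise here has a ≤ 3 and b ≤ 3; it is enough to label the cells with 0 ≤ a ≤ 3 and 0 ≤ b ≤ 3.
Every move lowers a or b (never raises either), so fill the grid row by row in increasing a, and left to right within a row: each cell's successors are then already labelled.
      b=0  b=1  b=2  b=3
a=0:    L    W    W    L
a=1:    L    W    W    L
a=2:    L    W    W    L
a=3:    L    W    W    L
Cells with no legal move (terminal, hence L): (0,0), (1,0), (2,0), (3,0).
The remaining L cells, each justified by listing all of its moves:
(0,3): only reaches (0,2)(W), (0,1)(W), all W → L
(1,3): only reaches (1,2)(W), (1,1)(W), all W → L
(2,3): only reaches (2,2)(W), (2,1)(W), all W → L
(3,3): only reaches (3,2)(W), (3,1)(W), all W → L
Every other cell has at least one move into one of the L cells above, so it is W.
Every move from (3,3) reaches a W position, so the mover loses.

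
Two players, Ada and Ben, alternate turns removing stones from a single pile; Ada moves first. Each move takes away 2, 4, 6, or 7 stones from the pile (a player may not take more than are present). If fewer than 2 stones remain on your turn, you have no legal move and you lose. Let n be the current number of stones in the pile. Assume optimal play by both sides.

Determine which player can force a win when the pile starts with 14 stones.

Ada wins.

Build the W/L table. Terminal = L. A non-terminal position is W if it has a move to some L; otherwise it is L.
n=0: no move → L
n=1: no move → L
n=2: W (go to 0, an L position)
n=3: W (go to 1, an L position)
n=4: W (go to 0, an L position)
n=5: W (go to 1, an L position)
n=6: W (go to 0, an L position)
n=7: W (go to 1, an L position)
n=8: W (go to 1, an L position)
n=9: L (options 7(W), 5(W), 3(W), 2(W) are all W)
n=10: L (options 8(W), 6(W), 4(W), 3(W) are all W)
n=11: W (go to 9, an L position)
n=12: W (go to 10, an L position)
n=13: W (go to 9, an L position)
n=14: W (go to 10, an L position)
From 14 Ada can remove 4, leaving 10, reaching an L position.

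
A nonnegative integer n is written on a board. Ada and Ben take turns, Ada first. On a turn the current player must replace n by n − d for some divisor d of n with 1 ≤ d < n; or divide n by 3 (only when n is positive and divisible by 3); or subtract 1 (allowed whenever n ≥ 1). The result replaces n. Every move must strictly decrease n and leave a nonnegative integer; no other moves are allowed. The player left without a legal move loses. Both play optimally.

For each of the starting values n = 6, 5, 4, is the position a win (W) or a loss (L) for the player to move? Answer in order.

Build the W/L table. Terminal = L. A non-terminal position is W if it has a move to some L; otherwise it is L.
n=0: no move → L
n=1: W (go to 0, an L position)
n=2: L (sole option 1(W) is W)
n=3: W (go to 2, an L position)
n=4: W (go to 2, an L position)
n=5: L (sole option 4(W) is W)
n=6: W (go to 2, an L position)

6: W, 5: L, 4: W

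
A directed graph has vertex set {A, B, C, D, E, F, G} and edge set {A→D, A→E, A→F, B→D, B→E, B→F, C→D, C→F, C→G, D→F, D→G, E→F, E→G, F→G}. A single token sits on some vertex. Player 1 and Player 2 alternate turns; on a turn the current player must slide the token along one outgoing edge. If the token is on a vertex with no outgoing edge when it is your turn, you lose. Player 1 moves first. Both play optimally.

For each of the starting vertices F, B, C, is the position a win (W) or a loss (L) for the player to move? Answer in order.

Use the standard recursion: the mover loses at a terminal position; elsewhere, the mover wins exactly when some move hands the opponent an L position.
Every edge goes from a vertex to one that appears earlier in the order G, F, D, E, A, B, C, so processing vertices in that order labels each vertex after all of its successors.
G: no outgoing edge → L
F: →G(L), so W
D: →G(L), so W
E: →G(L), so W
A: →E(W), D(W), F(W) — all W, so L
B: →E(W), D(W), F(W) — all W, so L
C: →G(L), so W

F: W, B: L, C: W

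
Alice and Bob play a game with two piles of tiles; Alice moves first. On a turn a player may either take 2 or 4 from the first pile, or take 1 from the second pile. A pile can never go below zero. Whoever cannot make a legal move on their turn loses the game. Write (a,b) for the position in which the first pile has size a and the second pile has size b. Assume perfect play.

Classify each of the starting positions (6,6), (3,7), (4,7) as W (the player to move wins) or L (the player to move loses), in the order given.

(6,6): L, (3,7): L, (4,7): W

Work bottom-up. With no move the player to move loses. Otherwise the position is W if at least one move leads to an L position for the opponent, and L if every move leads to a W.
No move ever increases a pile, so every position that can arise here has a ≤ 6 and b ≤ 7; it is enough to label the cells with 0 ≤ a ≤ 6 and 0 ≤ b ≤ 7.
Every move lowers a or b (never raises either), so fill the grid row by row in increasing a, and left to right within a row: each cell's successors are then already labelled.
      b=0  b=1  b=2  b=3  b=4  b=5  b=6  b=7
a=0:    L    W    L    W    L    W    L    W
a=1:    L    W    L    W    L    W    L    W
a=2:    W    L    W    L    W    L    W    L
a=3:    W    L    W    L    W    L    W    L
a=4:    W    W    W    W    W    W    W    W
a=5:    W    W    W    W    W    W    W    W
a=6:    L    W    L    W    L    W    L    W
Cells with no legal move (terminal, hence L): (0,0), (1,0).
The remaining L cells, each justified by listing all of its moves:
(0,2): the only move is to (0,1)(W), a W ⇒ L
(0,4): the only move is to (0,3)(W), a W ⇒ L
(0,6): the only move is to (0,5)(W), a W ⇒ L
(1,2): the only move is to (1,1)(W), a W ⇒ L
(1,4): the only move is to (1,3)(W), a W ⇒ L
(1,6): the only move is to (1,5)(W), a W ⇒ L
(2,1): moves to (0,1)(W), (2,0)(W); every one is W ⇒ L
(2,3): moves to (0,3)(W), (2,2)(W); every one is W ⇒ L
(2,5): moves to (0,5)(W), (2,4)(W); every one is W ⇒ L
(2,7): moves to (0,7)(W), (2,6)(W); every one is W ⇒ L
(3,1): moves to (1,1)(W), (3,0)(W); every one is W ⇒ L
(3,3): moves to (1,3)(W), (3,2)(W); every one is W ⇒ L
(3,5): moves to (1,5)(W), (3,4)(W); every one is W ⇒ L
(3,7): moves to (1,7)(W), (3,6)(W); every one is W ⇒ L
(6,0): moves to (4,0)(W), (2,0)(W); every one is W ⇒ L
(6,2): moves to (4,2)(W), (2,2)(W), (6,1)(W); every one is W ⇒ L
(6,4): moves to (4,4)(W), (2,4)(W), (6,3)(W); every one is W ⇒ L
(6,6): moves to (4,6)(W), (2,6)(W), (6,5)(W); every one is W ⇒ L
Every other cell has at least one move into one of the L cells above, so it is W.
(6,6): one of the L cells justified above, so L
(3,7): one of the L cells justified above, so L
(4,7): the move to (2,7) reaches an L cell, so W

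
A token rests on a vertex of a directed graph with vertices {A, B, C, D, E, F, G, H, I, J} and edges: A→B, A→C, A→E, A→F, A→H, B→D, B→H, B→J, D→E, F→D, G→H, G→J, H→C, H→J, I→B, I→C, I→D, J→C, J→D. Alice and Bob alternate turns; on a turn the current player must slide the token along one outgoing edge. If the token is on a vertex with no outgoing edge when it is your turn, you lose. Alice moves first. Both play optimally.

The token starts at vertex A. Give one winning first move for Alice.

Move to F.

Use the standard recursion: the mover loses at a terminal position; elsewhere, the mover wins exactly when some move hands the opponent an L position.
Every edge goes from a vertex to one that appears earlier in the order E, C, D, J, H, G, B, F, I, A, so processing vertices in that order labels each vertex after all of its successors.
E: no outgoing edge → L
C: no outgoing edge → L
D: can move to E, which is L ⇒ W
J: can move to C, which is L ⇒ W
H: can move to C, which is L ⇒ W
G: moves to H(W), J(W); every one is W ⇒ L
B: moves to H(W), J(W), D(W); every one is W ⇒ L
F: the only move is to D(W), a W ⇒ L
I: can move to B, which is L ⇒ W
A: can move to F, which is L ⇒ W
From A, the L positions reachable in one move are: F, B, C, E. Any move reaching one of these is winning.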